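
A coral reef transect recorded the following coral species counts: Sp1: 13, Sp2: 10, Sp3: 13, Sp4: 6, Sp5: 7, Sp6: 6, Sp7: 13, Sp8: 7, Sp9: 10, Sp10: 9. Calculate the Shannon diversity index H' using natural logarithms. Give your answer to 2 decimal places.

2.26

Total N = 13+10+13+6+7+6+13+7+10+9 = 94, so the proportions are 0.1383, 0.1064, 0.1383, 0.0638, 0.0745, 0.0638, 0.1383, 0.0745, 0.1064, 0.0957 (working shown to 4 dp, full precision carried).
Each pᵢ ln pᵢ term: 0.1383×(-1.9783)=-0.2736, 0.1064×(-2.2407)=-0.2384, 0.1383×(-1.9783)=-0.2736, 0.0638×(-2.7515)=-0.1756, 0.0745×(-2.5974)=-0.1934, 0.0638×(-2.7515)=-0.1756, 0.1383×(-1.9783)=-0.2736, 0.0745×(-2.5974)=-0.1934, 0.1064×(-2.2407)=-0.2384, 0.0957×(-2.3461)=-0.2246.
Sum = -2.2603, so H' = 2.26.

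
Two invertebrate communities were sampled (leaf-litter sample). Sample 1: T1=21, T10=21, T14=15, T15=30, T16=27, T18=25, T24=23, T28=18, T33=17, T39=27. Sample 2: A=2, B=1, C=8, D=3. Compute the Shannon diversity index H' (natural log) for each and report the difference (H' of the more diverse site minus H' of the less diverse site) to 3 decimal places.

Sample 1: N=224, proportions 0.09375, 0.09375, 0.06696, 0.13393, 0.12054, 0.11161, 0.10268, 0.08036, 0.07589, 0.12054, giving H' = 2.28093 (working shown to 5 dp, full precision carried).
Sample 2: N=14, proportions 0.14286, 0.07143, 0.57143, 0.21429, giving H' = 1.11637.
Difference = |2.28093 − 1.11637| = 1.16456, i.e. 1.165 to 3 decimal places.

1.165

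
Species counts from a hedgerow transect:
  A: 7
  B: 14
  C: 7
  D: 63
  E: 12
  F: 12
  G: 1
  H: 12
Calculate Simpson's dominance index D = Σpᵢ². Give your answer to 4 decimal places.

0.2866

Total N = 7+14+7+63+12+12+1+12 = 128, so the proportions are 0.054688, 0.109375, 0.054688, 0.492188, 0.09375, 0.09375, 0.007812, 0.09375 (working shown to 6 dp, full precision carried).
D = 0.054688² + 0.109375² + 0.054688² + 0.492188² + 0.09375² + 0.09375² + 0.007812² + 0.09375² = 0.002991 + 0.011963 + 0.002991 + 0.242249 + 0.008789 + 0.008789 + 0.000061 + 0.008789 = 0.286621.
To 4 decimal places, D = 0.2866.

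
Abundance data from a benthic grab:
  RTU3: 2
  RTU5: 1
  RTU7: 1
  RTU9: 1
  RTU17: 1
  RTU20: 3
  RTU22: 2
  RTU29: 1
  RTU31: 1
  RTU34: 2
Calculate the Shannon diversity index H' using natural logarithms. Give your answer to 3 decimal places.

Total N = 2+1+1+1+1+3+2+1+1+2 = 15, so the proportions are 0.13333, 0.06667, 0.06667, 0.06667, 0.06667, 0.2, 0.13333, 0.06667, 0.06667, 0.13333 (working shown to 5 dp, full precision carried).
Each pᵢ ln pᵢ term: 0.13333×(-2.01490)=-0.26865, 0.06667×(-2.70805)=-0.18054, 0.06667×(-2.70805)=-0.18054, 0.06667×(-2.70805)=-0.18054, 0.06667×(-2.70805)=-0.18054, 0.2×(-1.60944)=-0.32189, 0.13333×(-2.01490)=-0.26865, 0.06667×(-2.70805)=-0.18054, 0.06667×(-2.70805)=-0.18054, 0.13333×(-2.01490)=-0.26865.
Sum = -2.21107, so H' = 2.211.

2.211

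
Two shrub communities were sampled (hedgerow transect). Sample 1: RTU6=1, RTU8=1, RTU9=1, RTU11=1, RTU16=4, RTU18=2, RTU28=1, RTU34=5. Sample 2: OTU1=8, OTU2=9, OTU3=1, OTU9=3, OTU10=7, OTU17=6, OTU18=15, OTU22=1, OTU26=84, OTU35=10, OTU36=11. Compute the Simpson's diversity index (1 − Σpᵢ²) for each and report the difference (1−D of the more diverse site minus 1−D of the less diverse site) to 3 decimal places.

0.127

Sample 1: N=16, proportions 0.0625, 0.0625, 0.0625, 0.0625, 0.25, 0.125, 0.0625, 0.3125, giving 1−D = 0.80469 (working shown to 5 dp, full precision carried).
Sample 2: N=155, proportions 0.05161, 0.05806, 0.00645, 0.01935, 0.04516, 0.03871, 0.09677, 0.00645, 0.54194, 0.06452, 0.07097, giving 1−D = 0.67771.
Difference = |0.80469 − 0.67771| = 0.12698, i.e. 0.127 to 3 decimal places.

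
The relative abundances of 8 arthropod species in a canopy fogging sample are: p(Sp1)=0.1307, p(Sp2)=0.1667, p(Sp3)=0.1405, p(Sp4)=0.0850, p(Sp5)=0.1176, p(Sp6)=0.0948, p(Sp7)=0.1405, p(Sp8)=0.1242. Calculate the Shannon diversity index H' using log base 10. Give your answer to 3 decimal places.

Each pᵢ log₁₀ pᵢ term (working shown to 5 dp, full precision carried): 0.1307×(-0.88372)=-0.11550, 0.1667×(-0.77806)=-0.12970, 0.1405×(-0.85232)=-0.11975, 0.085×(-1.07058)=-0.09100, 0.1176×(-0.92959)=-0.10932, 0.0948×(-1.02319)=-0.09700, 0.1405×(-0.85232)=-0.11975, 0.1242×(-0.90588)=-0.11251.
Sum = -0.89454, so H' = 0.895.

0.895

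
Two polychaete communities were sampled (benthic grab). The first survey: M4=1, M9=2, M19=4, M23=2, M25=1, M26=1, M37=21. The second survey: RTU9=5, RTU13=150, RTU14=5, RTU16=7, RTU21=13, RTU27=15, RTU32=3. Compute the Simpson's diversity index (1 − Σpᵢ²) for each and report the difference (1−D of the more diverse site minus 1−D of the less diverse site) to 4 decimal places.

The first survey: N=32, proportions 0.03125, 0.0625, 0.125, 0.0625, 0.03125, 0.03125, 0.65625, giving 1−D = 0.542969 (working shown to 6 dp, full precision carried).
The second survey: N=198, proportions 0.025253, 0.757576, 0.025253, 0.035354, 0.065657, 0.075758, 0.015152, giving 1−D = 0.413274.
Difference = |0.542969 − 0.413274| = 0.129695, i.e. 0.1297 to 4 decimal places.

0.1297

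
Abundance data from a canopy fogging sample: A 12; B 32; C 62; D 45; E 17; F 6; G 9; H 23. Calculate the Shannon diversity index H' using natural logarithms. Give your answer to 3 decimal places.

Total N = 12+32+62+45+17+6+9+23 = 206, so the proportions are 0.05825, 0.15534, 0.30097, 0.21845, 0.08252, 0.02913, 0.04369, 0.11165 (working shown to 5 dp, full precision carried).
Each pᵢ ln pᵢ term: 0.05825×(-2.84297)=-0.16561, 0.15534×(-1.86214)=-0.28926, 0.30097×(-1.20074)=-0.36139, 0.21845×(-1.52121)=-0.33230, 0.08252×(-2.49466)=-0.20587, 0.02913×(-3.53612)=-0.10299, 0.04369×(-3.13065)=-0.13678, 0.11165×(-2.19238)=-0.24478.
Sum = -1.83899, so H' = 1.839.

1.839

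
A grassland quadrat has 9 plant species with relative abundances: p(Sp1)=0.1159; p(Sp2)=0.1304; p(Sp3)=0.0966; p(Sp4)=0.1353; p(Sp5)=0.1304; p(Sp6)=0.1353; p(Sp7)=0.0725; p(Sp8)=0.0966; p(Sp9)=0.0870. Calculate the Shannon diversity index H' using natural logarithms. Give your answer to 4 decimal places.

Each pᵢ ln pᵢ term (working shown to 6 dp, full precision carried): 0.1159×(-2.155028)=-0.249768, 0.1304×(-2.037149)=-0.265644, 0.0966×(-2.337177)=-0.225771, 0.1353×(-2.000261)=-0.270635, 0.1304×(-2.037149)=-0.265644, 0.1353×(-2.000261)=-0.270635, 0.0725×(-2.624169)=-0.190252, 0.0966×(-2.337177)=-0.225771, 0.087×(-2.441847)=-0.212441.
Sum = -2.176562, so H' = 2.1766.

2.1766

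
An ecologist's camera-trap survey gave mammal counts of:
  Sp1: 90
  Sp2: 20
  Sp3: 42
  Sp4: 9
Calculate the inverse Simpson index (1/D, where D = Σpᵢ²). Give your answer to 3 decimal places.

2.506

Total N = 90+20+42+9 = 161, so the proportions are 0.559006, 0.124224, 0.26087, 0.055901 (working shown to 6 dp, full precision carried).
D = 0.559006² + 0.124224² + 0.26087² + 0.055901² = 0.312488 + 0.015432 + 0.068053 + 0.003125 = 0.399097.
So 1/D = 2.50565, i.e. 2.506 to 3 decimal places.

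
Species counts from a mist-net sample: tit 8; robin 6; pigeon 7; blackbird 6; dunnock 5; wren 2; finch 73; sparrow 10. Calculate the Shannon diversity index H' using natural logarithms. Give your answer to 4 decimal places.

Total N = 8+6+7+6+5+2+73+10 = 117, so the proportions are 0.068376, 0.051282, 0.059829, 0.051282, 0.042735, 0.017094, 0.623932, 0.08547 (working shown to 6 dp, full precision carried).
Each pᵢ ln pᵢ term: 0.068376×(-2.682732)=-0.183435, 0.051282×(-2.970414)=-0.152329, 0.059829×(-2.816264)=-0.168494, 0.051282×(-2.970414)=-0.152329, 0.042735×(-3.152736)=-0.134732, 0.017094×(-4.069027)=-0.069556, 0.623932×(-0.471714)=-0.294318, 0.08547×(-2.459589)=-0.210221.
Sum = -1.365414, so H' = 1.3654.

1.3654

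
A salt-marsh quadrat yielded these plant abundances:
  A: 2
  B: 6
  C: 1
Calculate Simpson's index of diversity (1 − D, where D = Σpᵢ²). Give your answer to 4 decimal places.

0.4938

Total N = 2+6+1 = 9, so the proportions are 0.222222, 0.666667, 0.111111 (working shown to 6 dp, full precision carried).
D = 0.222222² + 0.666667² + 0.111111² = 0.049383 + 0.444444 + 0.012346 = 0.506173.
So 1 − D = 0.493827, i.e. 0.4938 to 4 decimal places.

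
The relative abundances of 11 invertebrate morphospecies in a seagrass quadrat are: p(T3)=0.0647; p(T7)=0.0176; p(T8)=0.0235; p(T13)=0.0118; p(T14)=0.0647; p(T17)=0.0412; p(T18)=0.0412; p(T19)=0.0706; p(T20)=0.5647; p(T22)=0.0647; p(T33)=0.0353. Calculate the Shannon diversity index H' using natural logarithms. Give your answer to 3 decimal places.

1.634

Each pᵢ ln pᵢ term (working shown to 5 dp, full precision carried): 0.0647×(-2.73799)=-0.17715, 0.0176×(-4.03986)=-0.07110, 0.0235×(-3.75075)=-0.08814, 0.0118×(-4.43966)=-0.05239, 0.0647×(-2.73799)=-0.17715, 0.0412×(-3.18932)=-0.13140, 0.0412×(-3.18932)=-0.13140, 0.0706×(-2.65073)=-0.18714, 0.5647×(-0.57146)=-0.32270, 0.0647×(-2.73799)=-0.17715, 0.0353×(-3.34387)=-0.11804.
Sum = -1.63376, so H' = 1.634.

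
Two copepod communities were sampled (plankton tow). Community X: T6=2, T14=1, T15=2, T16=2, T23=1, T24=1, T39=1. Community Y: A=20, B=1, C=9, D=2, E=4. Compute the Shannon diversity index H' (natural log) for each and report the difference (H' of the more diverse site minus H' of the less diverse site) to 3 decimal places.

Community X: N=10, proportions 0.2, 0.1, 0.2, 0.2, 0.1, 0.1, 0.1, giving H' = 1.88670 (working shown to 5 dp, full precision carried).
Community Y: N=36, proportions 0.55556, 0.02778, 0.25, 0.05556, 0.11111, giving H' = 1.17738.
Difference = |1.88670 − 1.17738| = 0.70932, i.e. 0.709 to 3 decimal places.

0.709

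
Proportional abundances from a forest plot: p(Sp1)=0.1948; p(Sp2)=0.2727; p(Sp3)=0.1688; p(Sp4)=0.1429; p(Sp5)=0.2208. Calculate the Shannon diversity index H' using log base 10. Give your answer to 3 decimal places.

Each pᵢ log₁₀ pᵢ term (working shown to 5 dp, full precision carried): 0.1948×(-0.71041)=-0.13839, 0.2727×(-0.56431)=-0.15389, 0.1688×(-0.77263)=-0.13042, 0.1429×(-0.84497)=-0.12075, 0.2208×(-0.65600)=-0.14485.
Sum = -0.68829, so H' = 0.688.

0.688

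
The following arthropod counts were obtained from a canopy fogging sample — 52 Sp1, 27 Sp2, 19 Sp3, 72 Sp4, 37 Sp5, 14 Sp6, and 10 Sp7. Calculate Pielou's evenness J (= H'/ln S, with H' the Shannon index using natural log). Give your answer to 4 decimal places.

0.9017

Total N = 52+27+19+72+37+14+10 = 231, so the proportions are 0.225108, 0.116883, 0.082251, 0.311688, 0.160173, 0.060606, 0.04329 (working shown to 6 dp, full precision carried).
H' = −Σ pᵢ ln pᵢ = −((-0.335676) + (-0.250899) + (-0.205461) + (-0.363351) + (-0.293357) + (-0.169901) + (-0.135923)) = 1.754568.
With S = 7 species, ln S = 1.945910, so J = 1.754568/1.945910 = 0.901670, i.e. 0.9017 to 4 decimal places.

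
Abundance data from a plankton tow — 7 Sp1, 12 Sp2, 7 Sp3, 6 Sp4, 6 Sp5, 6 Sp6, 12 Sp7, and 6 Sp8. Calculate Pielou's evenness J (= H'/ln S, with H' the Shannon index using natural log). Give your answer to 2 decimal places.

Total N = 7+12+7+6+6+6+12+6 = 62, so the proportions are 0.1129, 0.1935, 0.1129, 0.0968, 0.0968, 0.0968, 0.1935, 0.0968 (working shown to 4 dp, full precision carried).
H' = −Σ pᵢ ln pᵢ = −((-0.2463) + (-0.3179) + (-0.2463) + (-0.2260) + (-0.2260) + (-0.2260) + (-0.3179) + (-0.2260)) = 2.0323.
With S = 8 species, ln S = 2.0794, so J = 2.0323/2.0794 = 0.9773, i.e. 0.98 to 2 decimal places.

0.98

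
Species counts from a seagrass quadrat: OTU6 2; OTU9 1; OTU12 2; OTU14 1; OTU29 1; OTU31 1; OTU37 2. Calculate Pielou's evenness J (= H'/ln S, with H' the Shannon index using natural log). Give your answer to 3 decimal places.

0.970

Total N = 2+1+2+1+1+1+2 = 10, so the proportions are 0.2, 0.1, 0.2, 0.1, 0.1, 0.1, 0.2 (working shown to 5 dp, full precision carried).
H' = −Σ pᵢ ln pᵢ = −((-0.32189) + (-0.23026) + (-0.32189) + (-0.23026) + (-0.23026) + (-0.23026) + (-0.32189)) = 1.88670.
With S = 7 species, ln S = 1.94591, so J = 1.88670/1.94591 = 0.96957, i.e. 0.970 to 3 decimal places.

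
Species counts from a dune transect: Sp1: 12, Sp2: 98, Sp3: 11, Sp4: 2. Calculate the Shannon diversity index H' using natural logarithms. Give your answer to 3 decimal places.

Total N = 12+98+11+2 = 123, so the proportions are 0.09756, 0.79675, 0.08943, 0.01626 (working shown to 5 dp, full precision carried).
Each pᵢ ln pᵢ term: 0.09756×(-2.32728)=-0.22705, 0.79675×(-0.22722)=-0.18103, 0.08943×(-2.41429)=-0.21591, 0.01626×(-4.11904)=-0.06698.
Sum = -0.69097, so H' = 0.691.

0.691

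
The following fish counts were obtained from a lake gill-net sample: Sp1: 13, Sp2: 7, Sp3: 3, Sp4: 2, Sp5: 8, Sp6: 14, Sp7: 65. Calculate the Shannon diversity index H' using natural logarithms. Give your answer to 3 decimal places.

Total N = 13+7+3+2+8+14+65 = 112, so the proportions are 0.11607, 0.0625, 0.02679, 0.01786, 0.07143, 0.125, 0.58036 (working shown to 5 dp, full precision carried).
Each pᵢ ln pᵢ term: 0.11607×(-2.15355)=-0.24997, 0.0625×(-2.77259)=-0.17329, 0.02679×(-3.61989)=-0.09696, 0.01786×(-4.02535)=-0.07188, 0.07143×(-2.63906)=-0.18850, 0.125×(-2.07944)=-0.25993, 0.58036×(-0.54411)=-0.31578.
Sum = -1.35631, so H' = 1.356.

1.356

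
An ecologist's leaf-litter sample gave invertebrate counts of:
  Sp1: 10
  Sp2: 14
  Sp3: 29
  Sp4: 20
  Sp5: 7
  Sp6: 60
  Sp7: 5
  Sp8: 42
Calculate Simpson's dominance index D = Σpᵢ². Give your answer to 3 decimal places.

0.199

Total N = 10+14+29+20+7+60+5+42 = 187, so the proportions are 0.05348, 0.07487, 0.15508, 0.10695, 0.03743, 0.32086, 0.02674, 0.2246 (working shown to 5 dp, full precision carried).
D = 0.05348² + 0.07487² + 0.15508² + 0.10695² + 0.03743² + 0.32086² + 0.02674² + 0.2246² = 0.00286 + 0.00560 + 0.02405 + 0.01144 + 0.00140 + 0.10295 + 0.00071 + 0.05044 = 0.19946.
To 3 decimal places, D = 0.199.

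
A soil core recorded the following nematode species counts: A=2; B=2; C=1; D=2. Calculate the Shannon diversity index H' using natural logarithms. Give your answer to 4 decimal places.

1.3518

Total N = 2+2+1+2 = 7, so the proportions are 0.285714, 0.285714, 0.142857, 0.285714 (working shown to 6 dp, full precision carried).
Each pᵢ ln pᵢ term: 0.285714×(-1.252763)=-0.357932, 0.285714×(-1.252763)=-0.357932, 0.142857×(-1.945910)=-0.277987, 0.285714×(-1.252763)=-0.357932.
Sum = -1.351784, so H' = 1.3518.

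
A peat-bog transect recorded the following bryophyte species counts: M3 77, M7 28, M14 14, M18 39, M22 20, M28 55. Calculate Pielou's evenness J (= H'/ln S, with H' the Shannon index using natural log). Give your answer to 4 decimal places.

Total N = 77+28+14+39+20+55 = 233, so the proportions are 0.330472, 0.120172, 0.060086, 0.167382, 0.085837, 0.236052 (working shown to 6 dp, full precision carried).
H' = −Σ pᵢ ln pᵢ = −((-0.365910) + (-0.254624) + (-0.168960) + (-0.299191) + (-0.210756) + (-0.340789)) = 1.640230.
With S = 6 species, ln S = 1.791759, so J = 1.640230/1.791759 = 0.915430, i.e. 0.9154 to 4 decimal places.

0.9154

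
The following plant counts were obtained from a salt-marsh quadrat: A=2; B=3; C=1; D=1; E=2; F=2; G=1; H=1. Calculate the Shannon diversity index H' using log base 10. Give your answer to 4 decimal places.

Total N = 2+3+1+1+2+2+1+1 = 13, so the proportions are 0.153846, 0.230769, 0.076923, 0.076923, 0.153846, 0.153846, 0.076923, 0.076923 (working shown to 6 dp, full precision carried).
Each pᵢ log₁₀ pᵢ term: 0.153846×(-0.812913)=-0.125064, 0.230769×(-0.636822)=-0.146959, 0.076923×(-1.113943)=-0.085688, 0.076923×(-1.113943)=-0.085688, 0.153846×(-0.812913)=-0.125064, 0.153846×(-0.812913)=-0.125064, 0.076923×(-1.113943)=-0.085688, 0.076923×(-1.113943)=-0.085688.
Sum = -0.864902, so H' = 0.8649.

0.8649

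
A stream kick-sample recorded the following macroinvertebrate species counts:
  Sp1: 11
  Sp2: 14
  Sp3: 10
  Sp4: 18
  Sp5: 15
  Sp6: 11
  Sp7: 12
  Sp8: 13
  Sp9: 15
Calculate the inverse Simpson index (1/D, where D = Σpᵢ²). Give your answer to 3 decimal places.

8.714

Total N = 11+14+10+18+15+11+12+13+15 = 119, so the proportions are 0.092437, 0.1176471, 0.0840336, 0.1512605, 0.1260504, 0.092437, 0.1008403, 0.1092437, 0.1260504 (working shown to 7 dp, full precision carried).
D = 0.092437² + 0.1176471² + 0.0840336² + 0.1512605² + 0.1260504² + 0.092437² + 0.1008403² + 0.1092437² + 0.1260504² = 0.0085446 + 0.0138408 + 0.0070616 + 0.0228797 + 0.0158887 + 0.0085446 + 0.0101688 + 0.0119342 + 0.0158887 = 0.1147518.
So 1/D = 8.71446, i.e. 8.714 to 3 decimal places.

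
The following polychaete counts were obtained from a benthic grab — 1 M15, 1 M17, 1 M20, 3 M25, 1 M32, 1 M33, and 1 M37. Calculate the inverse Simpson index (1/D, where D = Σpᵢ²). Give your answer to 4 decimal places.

5.4000

Total N = 1+1+1+3+1+1+1 = 9, so the proportions are 0.11111111, 0.11111111, 0.11111111, 0.33333333, 0.11111111, 0.11111111, 0.11111111 (working shown to 8 dp, full precision carried).
D = 0.11111111² + 0.11111111² + 0.11111111² + 0.33333333² + 0.11111111² + 0.11111111² + 0.11111111² = 0.01234568 + 0.01234568 + 0.01234568 + 0.11111111 + 0.01234568 + 0.01234568 + 0.01234568 = 0.18518519.
So 1/D = 5.400000, i.e. 5.4000 to 4 decimal places.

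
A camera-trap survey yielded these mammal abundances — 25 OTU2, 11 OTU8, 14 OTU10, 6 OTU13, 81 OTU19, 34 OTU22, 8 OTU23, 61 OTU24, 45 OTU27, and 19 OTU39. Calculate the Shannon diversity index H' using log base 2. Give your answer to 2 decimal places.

Total N = 25+11+14+6+81+34+8+61+45+19 = 304, so the proportions are 0.0822, 0.0362, 0.0461, 0.0197, 0.2664, 0.1118, 0.0263, 0.2007, 0.148, 0.0625 (working shown to 4 dp, full precision carried).
Each pᵢ log₂ pᵢ term: 0.0822×(-3.6041)=-0.2964, 0.0362×(-4.7885)=-0.1733, 0.0461×(-4.4406)=-0.2045, 0.0197×(-5.6630)=-0.1118, 0.2664×(-1.9081)=-0.5084, 0.1118×(-3.1605)=-0.3535, 0.0263×(-5.2479)=-0.1381, 0.2007×(-2.3172)=-0.4650, 0.148×(-2.7561)=-0.4080, 0.0625×(-4.0000)=-0.2500.
Sum = -2.9088, so H' = 2.91.

2.91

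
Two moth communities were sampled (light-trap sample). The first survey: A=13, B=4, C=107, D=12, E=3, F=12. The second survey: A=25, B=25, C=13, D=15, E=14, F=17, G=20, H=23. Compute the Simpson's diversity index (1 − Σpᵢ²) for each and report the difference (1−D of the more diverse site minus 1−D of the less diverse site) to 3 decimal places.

0.391

The first survey: N=151, proportions 0.08609, 0.02649, 0.70861, 0.07947, 0.01987, 0.07947, giving 1−D = 0.47673 (working shown to 5 dp, full precision carried).
The second survey: N=152, proportions 0.16447, 0.16447, 0.08553, 0.09868, 0.09211, 0.11184, 0.13158, 0.15132, giving 1−D = 0.86764.
Difference = |0.47673 − 0.86764| = 0.39091, i.e. 0.391 to 3 decimal places.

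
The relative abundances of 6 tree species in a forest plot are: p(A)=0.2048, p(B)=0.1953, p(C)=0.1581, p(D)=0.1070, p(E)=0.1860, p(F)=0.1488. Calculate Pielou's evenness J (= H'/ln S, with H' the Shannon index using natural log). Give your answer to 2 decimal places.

H' = −Σ pᵢ ln pᵢ = −((-0.3248) + (-0.3190) + (-0.2916) + (-0.2391) + (-0.3129) + (-0.2835)) = 1.7708 (working shown to 4 dp, full precision carried).
With S = 6 species, ln S = 1.7918, so J = 1.7708/1.7918 = 0.9883, i.e. 0.99 to 2 decimal places.

0.99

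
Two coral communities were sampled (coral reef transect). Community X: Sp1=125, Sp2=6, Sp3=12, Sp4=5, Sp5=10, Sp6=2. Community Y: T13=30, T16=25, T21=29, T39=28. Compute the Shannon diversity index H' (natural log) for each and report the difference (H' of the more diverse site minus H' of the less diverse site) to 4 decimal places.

Community X: N=160, proportions 0.78125, 0.0375, 0.075, 0.03125, 0.0625, 0.0125, giving H' = 0.846624 (working shown to 6 dp, full precision carried).
Community Y: N=112, proportions 0.267857, 0.223214, 0.258929, 0.25, giving H' = 1.384025.
Difference = |0.846624 − 1.384025| = 0.537401, i.e. 0.5374 to 4 decimal places.

0.5374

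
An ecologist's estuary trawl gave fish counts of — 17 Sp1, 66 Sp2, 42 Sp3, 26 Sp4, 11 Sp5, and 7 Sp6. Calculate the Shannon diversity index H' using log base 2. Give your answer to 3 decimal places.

Total N = 17+66+42+26+11+7 = 169, so the proportions are 0.10059, 0.39053, 0.24852, 0.15385, 0.06509, 0.04142 (working shown to 5 dp, full precision carried).
Each pᵢ log₂ pᵢ term: 0.10059×(-3.31342)=-0.33330, 0.39053×(-1.35649)=-0.52975, 0.24852×(-2.00856)=-0.49917, 0.15385×(-2.70044)=-0.41545, 0.06509×(-3.94145)=-0.25654, 0.04142×(-4.59352)=-0.19026.
Sum = -2.22448, so H' = 2.224.

2.224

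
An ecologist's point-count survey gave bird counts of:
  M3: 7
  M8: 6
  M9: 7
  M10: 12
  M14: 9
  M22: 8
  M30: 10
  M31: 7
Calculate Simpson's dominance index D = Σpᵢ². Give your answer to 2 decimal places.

Total N = 7+6+7+12+9+8+10+7 = 66, so the proportions are 0.1061, 0.0909, 0.1061, 0.1818, 0.1364, 0.1212, 0.1515, 0.1061 (working shown to 4 dp, full precision carried).
D = 0.1061² + 0.0909² + 0.1061² + 0.1818² + 0.1364² + 0.1212² + 0.1515² + 0.1061² = 0.0112 + 0.0083 + 0.0112 + 0.0331 + 0.0186 + 0.0147 + 0.0230 + 0.0112 = 0.1313.
To 2 decimal places, D = 0.13.

0.13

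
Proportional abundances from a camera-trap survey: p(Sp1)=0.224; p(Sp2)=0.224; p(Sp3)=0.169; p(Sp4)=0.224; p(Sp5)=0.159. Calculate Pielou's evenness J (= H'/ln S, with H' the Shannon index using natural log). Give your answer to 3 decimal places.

0.993

H' = −Σ pᵢ ln pᵢ = −((-0.33513) + (-0.33513) + (-0.30046) + (-0.33513) + (-0.29238)) = 1.59822 (working shown to 5 dp, full precision carried).
With S = 5 species, ln S = 1.60944, so J = 1.59822/1.60944 = 0.99303, i.e. 0.993 to 3 decimal places.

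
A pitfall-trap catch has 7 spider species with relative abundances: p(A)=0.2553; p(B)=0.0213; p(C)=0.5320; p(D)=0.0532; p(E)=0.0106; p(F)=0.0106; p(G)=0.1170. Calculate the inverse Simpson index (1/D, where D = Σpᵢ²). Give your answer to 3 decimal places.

2.737

D = 0.2553² + 0.0213² + 0.532² + 0.0532² + 0.0106² + 0.0106² + 0.117² = 0.065178 + 0.000454 + 0.283024 + 0.002830 + 0.000112 + 0.000112 + 0.013689 = 0.365400 (working shown to 6 dp, full precision carried).
So 1/D = 2.73673, i.e. 2.737 to 3 decimal places.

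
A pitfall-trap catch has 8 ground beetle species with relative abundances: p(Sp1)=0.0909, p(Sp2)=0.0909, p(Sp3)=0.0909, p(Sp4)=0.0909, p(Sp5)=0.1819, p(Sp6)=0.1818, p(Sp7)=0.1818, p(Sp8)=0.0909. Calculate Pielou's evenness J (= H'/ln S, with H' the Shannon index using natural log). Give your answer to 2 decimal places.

0.97

H' = −Σ pᵢ ln pᵢ = −((-0.2180) + (-0.2180) + (-0.2180) + (-0.2180) + (-0.3100) + (-0.3099) + (-0.3099) + (-0.2180)) = 2.0198 (working shown to 4 dp, full precision carried).
With S = 8 species, ln S = 2.0794, so J = 2.0198/2.0794 = 0.9713, i.e. 0.97 to 2 decimal places.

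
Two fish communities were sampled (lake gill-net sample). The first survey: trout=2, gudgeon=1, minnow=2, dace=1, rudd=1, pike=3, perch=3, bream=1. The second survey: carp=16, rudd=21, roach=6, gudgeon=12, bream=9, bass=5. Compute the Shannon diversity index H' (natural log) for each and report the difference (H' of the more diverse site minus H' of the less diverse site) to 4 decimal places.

The first survey: N=14, proportions 0.142857, 0.071429, 0.142857, 0.071429, 0.071429, 0.214286, 0.214286, 0.071429, giving H' = 1.970181 (working shown to 6 dp, full precision carried).
The second survey: N=69, proportions 0.231884, 0.304348, 0.086957, 0.173913, 0.130435, 0.072464, giving H' = 1.673410.
Difference = |1.970181 − 1.673410| = 0.296771, i.e. 0.2968 to 4 decimal places.

0.2968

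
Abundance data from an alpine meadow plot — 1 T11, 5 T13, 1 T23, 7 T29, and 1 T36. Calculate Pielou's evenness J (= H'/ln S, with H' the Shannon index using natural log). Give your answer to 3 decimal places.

Total N = 1+5+1+7+1 = 15, so the proportions are 0.06667, 0.33333, 0.06667, 0.46667, 0.06667 (working shown to 5 dp, full precision carried).
H' = −Σ pᵢ ln pᵢ = −((-0.18054) + (-0.36620) + (-0.18054) + (-0.35567) + (-0.18054)) = 1.26348.
With S = 5 species, ln S = 1.60944, so J = 1.26348/1.60944 = 0.78504, i.e. 0.785 to 3 decimal places.

0.785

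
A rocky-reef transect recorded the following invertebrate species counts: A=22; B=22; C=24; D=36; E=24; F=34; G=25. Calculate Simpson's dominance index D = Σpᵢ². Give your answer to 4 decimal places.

Total N = 22+22+24+36+24+34+25 = 187, so the proportions are 0.117647, 0.117647, 0.128342, 0.192513, 0.128342, 0.181818, 0.13369 (working shown to 6 dp, full precision carried).
D = 0.117647² + 0.117647² + 0.128342² + 0.192513² + 0.128342² + 0.181818² + 0.13369² = 0.013841 + 0.013841 + 0.016472 + 0.037061 + 0.016472 + 0.033058 + 0.017873 = 0.148617.
To 4 decimal places, D = 0.1486.

0.1486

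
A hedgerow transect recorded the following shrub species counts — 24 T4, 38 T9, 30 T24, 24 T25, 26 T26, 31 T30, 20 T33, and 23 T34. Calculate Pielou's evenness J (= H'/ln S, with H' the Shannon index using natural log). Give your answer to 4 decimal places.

Total N = 24+38+30+24+26+31+20+23 = 216, so the proportions are 0.111111, 0.175926, 0.138889, 0.111111, 0.12037, 0.143519, 0.092593, 0.106481 (working shown to 6 dp, full precision carried).
H' = −Σ pᵢ ln pᵢ = −((-0.244136) + (-0.305705) + (-0.274178) + (-0.244136) + (-0.254846) + (-0.278611) + (-0.220328) + (-0.238496)) = 2.060436.
With S = 8 species, ln S = 2.079442, so J = 2.060436/2.079442 = 0.990860, i.e. 0.9909 to 4 decimal places.

0.9909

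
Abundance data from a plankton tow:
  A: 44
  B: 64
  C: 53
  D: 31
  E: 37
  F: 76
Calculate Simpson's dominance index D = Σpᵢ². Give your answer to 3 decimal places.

Total N = 44+64+53+31+37+76 = 305, so the proportions are 0.14426, 0.20984, 0.17377, 0.10164, 0.12131, 0.24918 (working shown to 5 dp, full precision carried).
D = 0.14426² + 0.20984² + 0.17377² + 0.10164² + 0.12131² + 0.24918² = 0.02081 + 0.04403 + 0.03020 + 0.01033 + 0.01472 + 0.06209 = 0.18218.
To 3 decimal places, D = 0.182.

0.182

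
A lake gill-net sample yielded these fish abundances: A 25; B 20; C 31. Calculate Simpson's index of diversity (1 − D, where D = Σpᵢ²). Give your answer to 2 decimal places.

Total N = 25+20+31 = 76, so the proportions are 0.3289, 0.2632, 0.4079 (working shown to 4 dp, full precision carried).
D = 0.3289² + 0.2632² + 0.4079² = 0.1082 + 0.0693 + 0.1664 = 0.3438.
So 1 − D = 0.6562, i.e. 0.66 to 2 decimal places.

0.66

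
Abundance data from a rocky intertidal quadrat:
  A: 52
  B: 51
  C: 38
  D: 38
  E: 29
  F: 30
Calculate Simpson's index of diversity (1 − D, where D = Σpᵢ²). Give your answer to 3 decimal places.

0.825

Total N = 52+51+38+38+29+30 = 238, so the proportions are 0.21849, 0.21429, 0.15966, 0.15966, 0.12185, 0.12605 (working shown to 5 dp, full precision carried).
D = 0.21849² + 0.21429² + 0.15966² + 0.15966² + 0.12185² + 0.12605² = 0.04774 + 0.04592 + 0.02549 + 0.02549 + 0.01485 + 0.01589 = 0.17538.
So 1 − D = 0.82462, i.e. 0.825 to 3 decimal places.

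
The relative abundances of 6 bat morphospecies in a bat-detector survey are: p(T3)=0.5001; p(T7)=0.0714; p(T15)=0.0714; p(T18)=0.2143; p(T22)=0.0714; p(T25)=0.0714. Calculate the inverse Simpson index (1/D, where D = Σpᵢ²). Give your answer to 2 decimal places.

D = 0.5001² + 0.0714² + 0.0714² + 0.2143² + 0.0714² + 0.0714² = 0.25010 + 0.00510 + 0.00510 + 0.04592 + 0.00510 + 0.00510 = 0.31642 (working shown to 5 dp, full precision carried).
So 1/D = 3.1604, i.e. 3.16 to 2 decimal places.

3.16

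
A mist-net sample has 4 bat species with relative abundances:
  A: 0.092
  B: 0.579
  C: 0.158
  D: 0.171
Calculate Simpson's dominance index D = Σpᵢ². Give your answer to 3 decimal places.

D = 0.092² + 0.579² + 0.158² + 0.171² = 0.00846 + 0.33524 + 0.02496 + 0.02924 = 0.39791 (working shown to 5 dp, full precision carried).
To 3 decimal places, D = 0.398.

0.398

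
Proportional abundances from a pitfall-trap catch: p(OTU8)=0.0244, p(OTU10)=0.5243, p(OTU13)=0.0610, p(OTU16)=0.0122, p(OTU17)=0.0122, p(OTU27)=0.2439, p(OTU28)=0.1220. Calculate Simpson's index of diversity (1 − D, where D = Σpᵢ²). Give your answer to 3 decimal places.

0.646

D = 0.0244² + 0.5243² + 0.061² + 0.0122² + 0.0122² + 0.2439² + 0.122² = 0.00060 + 0.27489 + 0.00372 + 0.00015 + 0.00015 + 0.05949 + 0.01488 = 0.35388 (working shown to 5 dp, full precision carried).
So 1 − D = 0.64612, i.e. 0.646 to 3 decimal places.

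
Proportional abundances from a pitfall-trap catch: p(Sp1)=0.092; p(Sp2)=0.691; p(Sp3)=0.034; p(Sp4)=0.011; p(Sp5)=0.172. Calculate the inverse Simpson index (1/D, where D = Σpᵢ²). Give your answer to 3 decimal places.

D = 0.092² + 0.691² + 0.034² + 0.011² + 0.172² = 0.008464 + 0.477481 + 0.001156 + 0.000121 + 0.029584 = 0.516806 (working shown to 6 dp, full precision carried).
So 1/D = 1.93496, i.e. 1.935 to 3 decimal places.

1.935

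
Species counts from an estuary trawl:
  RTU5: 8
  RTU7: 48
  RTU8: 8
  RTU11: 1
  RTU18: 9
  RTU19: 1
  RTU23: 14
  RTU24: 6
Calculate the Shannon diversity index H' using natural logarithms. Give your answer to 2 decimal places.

Total N = 8+48+8+1+9+1+14+6 = 95, so the proportions are 0.0842, 0.5053, 0.0842, 0.0105, 0.0947, 0.0105, 0.1474, 0.0632 (working shown to 4 dp, full precision carried).
Each pᵢ ln pᵢ term: 0.0842×(-2.4744)=-0.2084, 0.5053×(-0.6827)=-0.3449, 0.0842×(-2.4744)=-0.2084, 0.0105×(-4.5539)=-0.0479, 0.0947×(-2.3567)=-0.2233, 0.0105×(-4.5539)=-0.0479, 0.1474×(-1.9148)=-0.2822, 0.0632×(-2.7621)=-0.1744.
Sum = -1.5374, so H' = 1.54.

1.54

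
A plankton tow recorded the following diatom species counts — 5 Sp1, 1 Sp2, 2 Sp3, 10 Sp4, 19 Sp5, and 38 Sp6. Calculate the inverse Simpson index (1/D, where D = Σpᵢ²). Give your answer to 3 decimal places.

Total N = 5+1+2+10+19+38 = 75, so the proportions are 0.066667, 0.013333, 0.026667, 0.133333, 0.253333, 0.506667 (working shown to 6 dp, full precision carried).
D = 0.066667² + 0.013333² + 0.026667² + 0.133333² + 0.253333² + 0.506667² = 0.004444 + 0.000178 + 0.000711 + 0.017778 + 0.064178 + 0.256711 = 0.344000.
So 1/D = 2.90698, i.e. 2.907 to 3 decimal places.

2.907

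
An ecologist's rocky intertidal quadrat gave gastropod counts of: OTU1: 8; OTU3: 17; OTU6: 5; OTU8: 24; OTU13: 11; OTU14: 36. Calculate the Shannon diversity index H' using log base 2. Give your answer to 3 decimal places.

2.309

Total N = 8+17+5+24+11+36 = 101, so the proportions are 0.07921, 0.16832, 0.0495, 0.23762, 0.10891, 0.35644 (working shown to 5 dp, full precision carried).
Each pᵢ log₂ pᵢ term: 0.07921×(-3.65821)=-0.28976, 0.16832×(-2.57075)=-0.43270, 0.0495×(-4.33628)=-0.21467, 0.23762×(-2.07325)=-0.49265, 0.10891×(-3.19878)=-0.34838, 0.35644×(-1.48829)=-0.53048.
Sum = -2.30864, so H' = 2.309.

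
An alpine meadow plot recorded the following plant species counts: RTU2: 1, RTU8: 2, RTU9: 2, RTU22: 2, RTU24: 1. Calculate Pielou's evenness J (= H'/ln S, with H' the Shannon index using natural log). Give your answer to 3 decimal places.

Total N = 1+2+2+2+1 = 8, so the proportions are 0.125, 0.25, 0.25, 0.25, 0.125 (working shown to 5 dp, full precision carried).
H' = −Σ pᵢ ln pᵢ = −((-0.25993) + (-0.34657) + (-0.34657) + (-0.34657) + (-0.25993)) = 1.55958.
With S = 5 species, ln S = 1.60944, so J = 1.55958/1.60944 = 0.96902, i.e. 0.969 to 3 decimal places.

0.969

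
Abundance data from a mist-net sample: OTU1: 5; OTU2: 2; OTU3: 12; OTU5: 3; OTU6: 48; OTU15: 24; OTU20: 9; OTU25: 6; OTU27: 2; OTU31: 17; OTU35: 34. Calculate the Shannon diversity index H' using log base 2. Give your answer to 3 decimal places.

2.846

Total N = 5+2+12+3+48+24+9+6+2+17+34 = 162, so the proportions are 0.03086, 0.01235, 0.07407, 0.01852, 0.2963, 0.14815, 0.05556, 0.03704, 0.01235, 0.10494, 0.20988 (working shown to 5 dp, full precision carried).
Each pᵢ log₂ pᵢ term: 0.03086×(-5.01792)=-0.15487, 0.01235×(-6.33985)=-0.07827, 0.07407×(-3.75489)=-0.27814, 0.01852×(-5.75489)=-0.10657, 0.2963×(-1.75489)=-0.51997, 0.14815×(-2.75489)=-0.40813, 0.05556×(-4.16993)=-0.23166, 0.03704×(-4.75489)=-0.17611, 0.01235×(-6.33985)=-0.07827, 0.10494×(-3.25239)=-0.34130, 0.20988×(-2.25239)=-0.47272.
Sum = -2.84602, so H' = 2.846.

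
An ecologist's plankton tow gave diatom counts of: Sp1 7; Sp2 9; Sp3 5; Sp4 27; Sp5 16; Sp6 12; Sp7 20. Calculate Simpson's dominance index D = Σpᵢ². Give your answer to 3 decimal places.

0.183

Total N = 7+9+5+27+16+12+20 = 96, so the proportions are 0.07292, 0.09375, 0.05208, 0.28125, 0.16667, 0.125, 0.20833 (working shown to 5 dp, full precision carried).
D = 0.07292² + 0.09375² + 0.05208² + 0.28125² + 0.16667² + 0.125² + 0.20833² = 0.00532 + 0.00879 + 0.00271 + 0.07910 + 0.02778 + 0.01562 + 0.04340 = 0.18273.
To 3 decimal places, D = 0.183.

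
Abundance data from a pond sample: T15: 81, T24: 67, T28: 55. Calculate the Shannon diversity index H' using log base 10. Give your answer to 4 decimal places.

0.4718

Total N = 81+67+55 = 203, so the proportions are 0.399015, 0.330049, 0.270936 (working shown to 6 dp, full precision carried).
Each pᵢ log₁₀ pᵢ term: 0.399015×(-0.399011)=-0.159211, 0.330049×(-0.481421)=-0.158893, 0.270936×(-0.567133)=-0.153657.
Sum = -0.471761, so H' = 0.4718.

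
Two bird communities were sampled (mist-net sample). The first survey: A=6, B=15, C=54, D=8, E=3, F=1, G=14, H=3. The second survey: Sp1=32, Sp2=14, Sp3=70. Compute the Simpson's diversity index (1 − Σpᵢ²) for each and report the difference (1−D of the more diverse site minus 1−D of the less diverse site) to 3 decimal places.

0.135

The first survey: N=104, proportions 0.05769, 0.14423, 0.51923, 0.07692, 0.02885, 0.00962, 0.13462, 0.02885, giving 1−D = 0.68047 (working shown to 5 dp, full precision carried).
The second survey: N=116, proportions 0.27586, 0.12069, 0.60345, giving 1−D = 0.54518.
Difference = |0.68047 − 0.54518| = 0.13529, i.e. 0.135 to 3 decimal places.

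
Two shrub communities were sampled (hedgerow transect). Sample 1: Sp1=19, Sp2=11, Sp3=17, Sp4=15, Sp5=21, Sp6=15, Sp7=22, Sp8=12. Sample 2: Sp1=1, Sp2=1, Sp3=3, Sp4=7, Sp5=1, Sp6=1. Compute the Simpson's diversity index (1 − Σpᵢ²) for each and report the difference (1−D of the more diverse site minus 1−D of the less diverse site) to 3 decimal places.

0.185

Sample 1: N=132, proportions 0.14394, 0.08333, 0.12879, 0.11364, 0.15909, 0.11364, 0.16667, 0.09091, giving 1−D = 0.86857 (working shown to 5 dp, full precision carried).
Sample 2: N=14, proportions 0.07143, 0.07143, 0.21429, 0.5, 0.07143, 0.07143, giving 1−D = 0.68367.
Difference = |0.86857 − 0.68367| = 0.18490, i.e. 0.185 to 3 decimal places.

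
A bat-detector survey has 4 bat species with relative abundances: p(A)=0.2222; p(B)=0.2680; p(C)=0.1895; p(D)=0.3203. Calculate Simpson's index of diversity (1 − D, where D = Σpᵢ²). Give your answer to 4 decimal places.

D = 0.2222² + 0.268² + 0.1895² + 0.3203² = 0.049373 + 0.071824 + 0.035910 + 0.102592 = 0.259699 (working shown to 6 dp, full precision carried).
So 1 − D = 0.740301, i.e. 0.7403 to 4 decimal places.

0.7403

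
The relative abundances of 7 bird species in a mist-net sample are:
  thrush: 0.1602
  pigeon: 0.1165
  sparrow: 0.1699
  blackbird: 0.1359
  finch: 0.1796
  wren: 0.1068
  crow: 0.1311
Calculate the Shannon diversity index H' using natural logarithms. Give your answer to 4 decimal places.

Each pᵢ ln pᵢ term (working shown to 6 dp, full precision carried): 0.1602×(-1.831332)=-0.293379, 0.1165×(-2.149864)=-0.250459, 0.1699×(-1.772545)=-0.301155, 0.1359×(-1.995836)=-0.271234, 0.1796×(-1.717023)=-0.308377, 0.1068×(-2.236797)=-0.238890, 0.1311×(-2.031795)=-0.266368.
Sum = -1.929864, so H' = 1.9299.

1.9299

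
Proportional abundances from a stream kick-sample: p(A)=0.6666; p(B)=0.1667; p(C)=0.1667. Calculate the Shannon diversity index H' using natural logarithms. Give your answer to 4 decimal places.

Each pᵢ ln pᵢ term (working shown to 6 dp, full precision carried): 0.6666×(-0.405565)=-0.270350, 0.1667×(-1.791559)=-0.298653, 0.1667×(-1.791559)=-0.298653.
Sum = -0.867656, so H' = 0.8677.

0.8677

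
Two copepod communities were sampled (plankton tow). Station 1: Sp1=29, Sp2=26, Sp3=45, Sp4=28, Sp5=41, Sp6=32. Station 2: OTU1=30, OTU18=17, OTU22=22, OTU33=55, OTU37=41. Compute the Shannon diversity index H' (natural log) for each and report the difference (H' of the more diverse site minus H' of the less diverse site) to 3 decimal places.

0.245

Station 1: N=201, proportions 0.144279, 0.129353, 0.223881, 0.139303, 0.20398, 0.159204, giving H' = 1.770352 (working shown to 6 dp, full precision carried).
Station 2: N=165, proportions 0.181818, 0.10303, 0.133333, 0.333333, 0.248485, giving H' = 1.524956.
Difference = |1.770352 − 1.524956| = 0.245396, i.e. 0.245 to 3 decimal places.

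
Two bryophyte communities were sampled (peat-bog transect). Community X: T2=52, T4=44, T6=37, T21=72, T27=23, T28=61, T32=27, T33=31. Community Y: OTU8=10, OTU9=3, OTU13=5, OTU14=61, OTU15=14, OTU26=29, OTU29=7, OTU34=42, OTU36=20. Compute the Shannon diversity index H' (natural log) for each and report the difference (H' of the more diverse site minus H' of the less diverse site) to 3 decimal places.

Community X: N=347, proportions 0.14986, 0.1268, 0.10663, 0.20749, 0.06628, 0.17579, 0.07781, 0.08934, giving H' = 2.01124 (working shown to 5 dp, full precision carried).
Community Y: N=191, proportions 0.05236, 0.01571, 0.02618, 0.31937, 0.0733, 0.15183, 0.03665, 0.2199, 0.10471, giving H' = 1.84783.
Difference = |2.01124 − 1.84783| = 0.16341, i.e. 0.163 to 3 decimal places.

0.163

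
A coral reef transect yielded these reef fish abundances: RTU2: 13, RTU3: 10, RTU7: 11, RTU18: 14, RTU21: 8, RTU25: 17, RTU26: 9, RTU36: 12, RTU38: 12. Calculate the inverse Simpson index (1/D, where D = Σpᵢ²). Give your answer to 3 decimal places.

8.590

Total N = 13+10+11+14+8+17+9+12+12 = 106, so the proportions are 0.1226415, 0.0943396, 0.1037736, 0.1320755, 0.0754717, 0.1603774, 0.0849057, 0.1132075, 0.1132075 (working shown to 7 dp, full precision carried).
D = 0.1226415² + 0.0943396² + 0.1037736² + 0.1320755² + 0.0754717² + 0.1603774² + 0.0849057² + 0.1132075² + 0.1132075² = 0.0150409 + 0.0089000 + 0.0107690 + 0.0174439 + 0.0056960 + 0.0257209 + 0.0072090 + 0.0128159 + 0.0128159 = 0.1164115.
So 1/D = 8.59021, i.e. 8.590 to 3 decimal places.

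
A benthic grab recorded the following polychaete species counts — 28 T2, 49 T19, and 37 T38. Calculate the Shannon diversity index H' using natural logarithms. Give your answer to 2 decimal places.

Total N = 28+49+37 = 114, so the proportions are 0.2456, 0.4298, 0.3246 (working shown to 4 dp, full precision carried).
Each pᵢ ln pᵢ term: 0.2456×(-1.4040)=-0.3448, 0.4298×(-0.8444)=-0.3629, 0.3246×(-1.1253)=-0.3652.
Sum = -1.0730, so H' = 1.07.

1.07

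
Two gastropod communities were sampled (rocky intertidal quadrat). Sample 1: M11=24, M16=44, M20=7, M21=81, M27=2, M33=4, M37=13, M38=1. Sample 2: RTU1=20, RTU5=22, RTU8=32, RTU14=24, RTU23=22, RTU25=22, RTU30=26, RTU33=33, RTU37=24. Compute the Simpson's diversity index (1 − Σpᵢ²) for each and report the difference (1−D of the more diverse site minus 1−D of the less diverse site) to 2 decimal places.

Sample 1: N=176, proportions 0.1364, 0.25, 0.0398, 0.4602, 0.0114, 0.0227, 0.0739, 0.0057, giving 1−D = 0.6994 (working shown to 4 dp, full precision carried).
Sample 2: N=225, proportions 0.0889, 0.0978, 0.1422, 0.1067, 0.0978, 0.0978, 0.1156, 0.1467, 0.1067, giving 1−D = 0.8856.
Difference = |0.6994 − 0.8856| = 0.1862, i.e. 0.19 to 2 decimal places.

0.19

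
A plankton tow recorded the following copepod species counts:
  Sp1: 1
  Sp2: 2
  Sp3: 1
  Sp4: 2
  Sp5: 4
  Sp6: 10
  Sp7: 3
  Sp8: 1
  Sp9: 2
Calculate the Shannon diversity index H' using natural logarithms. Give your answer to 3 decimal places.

1.872

Total N = 1+2+1+2+4+10+3+1+2 = 26, so the proportions are 0.03846, 0.07692, 0.03846, 0.07692, 0.15385, 0.38462, 0.11538, 0.03846, 0.07692 (working shown to 5 dp, full precision carried).
Each pᵢ ln pᵢ term: 0.03846×(-3.25810)=-0.12531, 0.07692×(-2.56495)=-0.19730, 0.03846×(-3.25810)=-0.12531, 0.07692×(-2.56495)=-0.19730, 0.15385×(-1.87180)=-0.28797, 0.38462×(-0.95551)=-0.36750, 0.11538×(-2.15948)=-0.24917, 0.03846×(-3.25810)=-0.12531, 0.07692×(-2.56495)=-0.19730.
Sum = -1.87249, so H' = 1.872.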